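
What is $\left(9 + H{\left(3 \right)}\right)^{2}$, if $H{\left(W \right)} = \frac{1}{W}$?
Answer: $\frac{784}{9} \approx 87.111$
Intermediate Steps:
$\left(9 + H{\left(3 \right)}\right)^{2} = \left(9 + \frac{1}{3}\right)^{2} = \left(\frac{28}{3}\right)^{2} = \frac{784}{9}$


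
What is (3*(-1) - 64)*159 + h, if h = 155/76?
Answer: -809473/76 ≈ -10651.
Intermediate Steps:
h = 155/76 (h = 155*(1/76) = 155/76 ≈ 2.0395)
(3*(-1) - 64)*159 + h = (3*(-1) - 64)*159 + 155/76 = (-3 - 64)*159 + 155/76 = -67*159 + 155/76 = -10653 + 155/76 = -809473/76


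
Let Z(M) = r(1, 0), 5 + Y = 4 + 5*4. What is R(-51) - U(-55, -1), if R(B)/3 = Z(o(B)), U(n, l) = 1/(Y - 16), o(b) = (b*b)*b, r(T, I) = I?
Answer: -1/3 ≈ -0.33333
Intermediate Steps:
Y = 19 (Y = -5 + (4 + 5*4) = -5 + (4 + 20) = -5 + 24 = 19)
o(b) = b**3 (o(b) = b**2*b = b**3)
Z(M) = 0
U(n, l) = 1/3 (U(n, l) = 1/(19 - 16) = 1/3)
R(B) = 0 (R(B) = 3*0 = 0)
R(-51) - U(-55, -1) = 0 - 1*1/3 = 0 - 1/3 = -1/3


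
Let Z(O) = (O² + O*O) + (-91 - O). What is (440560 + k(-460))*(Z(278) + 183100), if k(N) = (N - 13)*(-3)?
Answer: 149079074721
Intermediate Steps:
k(N) = 39 - 3*N (k(N) = (-13 + N)*(-3) = 39 - 3*N)
Z(O) = -91 - O + 2*O² (Z(O) = (O² + O²) + (-91 - O) = 2*O² + (-91 - O) = -91 - O + 2*O²)
(440560 + k(-460))*(Z(278) + 183100) = (440560 + (39 - 3*(-460)))*((-91 - 1*278 + 2*278²) + 183100) = (440560 + (39 + 1380))*((-91 - 278 + 2*77284) + 183100) = (440560 + 1419)*((-91 - 278 + 154568) + 183100) = 441979*(154199 + 183100) = 441979*337299 = 149079074721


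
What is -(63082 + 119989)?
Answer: -183071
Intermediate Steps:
-(63082 + 119989) = -1*183071 = -183071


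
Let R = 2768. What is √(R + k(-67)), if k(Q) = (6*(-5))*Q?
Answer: √4778 ≈ 69.123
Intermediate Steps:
k(Q) = -30*Q
√(R + k(-67)) = √(2768 - 30*(-67)) = √(2768 + 2010) = √4778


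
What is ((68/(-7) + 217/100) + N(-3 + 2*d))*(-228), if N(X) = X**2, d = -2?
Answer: -1654083/175 ≈ -9451.9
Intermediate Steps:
((68/(-7) + 217/100) + N(-3 + 2*d))*(-228) = ((68/(-7) + 217/100) + (-3 + 2*(-2))**2)*(-228) = ((68*(-1/7) + 217*(1/100)) + (-3 - 4)**2)*(-228) = ((-68/7 + 217/100) + (-7)**2)*(-228) = (-5281/700 + 49)*(-228) = (29019/700)*(-228) = -1654083/175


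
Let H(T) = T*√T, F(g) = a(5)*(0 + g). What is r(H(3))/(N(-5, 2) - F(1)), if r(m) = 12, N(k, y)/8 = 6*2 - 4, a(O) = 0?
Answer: 3/16 ≈ 0.18750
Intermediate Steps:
F(g) = 0 (F(g) = 0*(0 + g) = 0*g = 0)
N(k, y) = 64 (N(k, y) = 8*(6*2 - 4) = 8*(12 - 4) = 8*8 = 64)
H(T) = T^(3/2)
r(H(3))/(N(-5, 2) - F(1)) = 12/(64 - 1*0) = 12/(64 + 0) = 12/64 = (1/64)*12 = 3/16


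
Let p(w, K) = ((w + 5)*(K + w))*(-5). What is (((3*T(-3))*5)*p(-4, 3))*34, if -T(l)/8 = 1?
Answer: -20400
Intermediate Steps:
T(l) = -8 (T(l) = -8*1 = -8)
p(w, K) = -5*(5 + w)*(K + w) (p(w, K) = ((5 + w)*(K + w))*(-5) = -5*(5 + w)*(K + w))
(((3*T(-3))*5)*p(-4, 3))*34 = (((3*(-8))*5)*(-25*3 - 25*(-4) - 5*(-4)² - 5*3*(-4)))*34 = ((-24*5)*(-75 + 100 - 5*16 + 60))*34 = -120*(-75 + 100 - 80 + 60)*34 = -120*5*34 = -600*34 = -20400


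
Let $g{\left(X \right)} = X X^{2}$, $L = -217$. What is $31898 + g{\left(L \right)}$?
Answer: $-10186415$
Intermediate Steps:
$g{\left(X \right)} = X^{3}$
$31898 + g{\left(L \right)} = 31898 + \left(-217\right)^{3} = 31898 - 10218313 = -10186415$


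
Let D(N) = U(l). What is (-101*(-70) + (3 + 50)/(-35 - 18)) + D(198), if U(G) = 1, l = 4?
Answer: 7070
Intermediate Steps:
D(N) = 1
(-101*(-70) + (3 + 50)/(-35 - 18)) + D(198) = (-101*(-70) + (3 + 50)/(-35 - 18)) + 1 = (7070 + 53/(-53)) + 1 = (7070 + 53*(-1/53)) + 1 = (7070 - 1) + 1 = 7069 + 1 = 7070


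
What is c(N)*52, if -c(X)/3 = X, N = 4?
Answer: -624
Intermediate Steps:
c(X) = -3*X
c(N)*52 = -3*4*52 = -12*52 = -624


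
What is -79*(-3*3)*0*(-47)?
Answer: 0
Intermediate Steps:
-79*(-3*3)*0*(-47) = -(-711)*0*(-47) = -79*0*(-47) = 0*(-47) = 0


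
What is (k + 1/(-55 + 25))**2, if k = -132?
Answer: 15689521/900 ≈ 17433.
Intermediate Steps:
(k + 1/(-55 + 25))**2 = (-132 + 1/(-55 + 25))**2 = (-132 + 1/(-30))**2 = (-132 - 1/30)**2 = (-3961/30)**2 = 15689521/900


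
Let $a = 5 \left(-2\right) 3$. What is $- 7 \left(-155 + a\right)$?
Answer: $1295$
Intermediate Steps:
$a = -30$ ($a = \left(-10\right) 3 = -30$)
$- 7 \left(-155 + a\right) = - 7 \left(-155 - 30\right) = \left(-7\right) \left(-185\right) = 1295$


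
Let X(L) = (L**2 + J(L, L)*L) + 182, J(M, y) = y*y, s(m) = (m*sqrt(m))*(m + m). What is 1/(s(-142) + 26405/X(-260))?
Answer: -462304496290/70792231818438754740734297 - 12362052266212611872*I*sqrt(142)/70792231818438754740734297 ≈ -6.5304e-15 - 2.0809e-6*I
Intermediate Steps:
s(m) = 2*m**(5/2) (s(m) = m**(3/2)*(2*m) = 2*m**(5/2))
J(M, y) = y**2
X(L) = 182 + L**2 + L**3 (X(L) = (L**2 + L**2*L) + 182 = (L**2 + L**3) + 182 = 182 + L**2 + L**3)
1/(s(-142) + 26405/X(-260)) = 1/(2*(-142)**(5/2) + 26405/(182 + (-260)**2 + (-260)**3)) = 1/(2*(20164*I*sqrt(142)) + 26405/(182 + 67600 - 17576000)) = 1/(40328*I*sqrt(142) + 26405/(-17508218)) = 1/(40328*I*sqrt(142) + 26405*(-1/17508218)) = 1/(40328*I*sqrt(142) - 26405/17508218) = 1/(-26405/17508218 + 40328*I*sqrt(142))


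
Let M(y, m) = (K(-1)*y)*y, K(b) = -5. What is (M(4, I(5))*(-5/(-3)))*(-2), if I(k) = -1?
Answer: 800/3 ≈ 266.67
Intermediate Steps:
M(y, m) = -5*y² (M(y, m) = (-5*y)*y = -5*y²)
(M(4, I(5))*(-5/(-3)))*(-2) = ((-5*4²)*(-5/(-3)))*(-2) = ((-5*16)*(-5*(-⅓)))*(-2) = -80*5/3*(-2) = -400/3*(-2) = 800/3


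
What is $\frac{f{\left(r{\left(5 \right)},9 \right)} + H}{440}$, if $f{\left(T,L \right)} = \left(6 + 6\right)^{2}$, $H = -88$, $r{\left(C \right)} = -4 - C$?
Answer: $\frac{7}{55} \approx 0.12727$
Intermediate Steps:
$f{\left(T,L \right)} = 144$ ($f{\left(T,L \right)} = 12^{2} = 144$)
$\frac{f{\left(r{\left(5 \right)},9 \right)} + H}{440} = \frac{144 - 88}{440} = 56 \cdot \frac{1}{440} = \frac{7}{55}$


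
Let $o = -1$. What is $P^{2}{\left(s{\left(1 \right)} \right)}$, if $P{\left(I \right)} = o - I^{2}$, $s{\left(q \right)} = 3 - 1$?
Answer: $25$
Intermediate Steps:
$s{\left(q \right)} = 2$ ($s{\left(q \right)} = 3 - 1 = 2$)
$P{\left(I \right)} = -1 - I^{2}$
$P^{2}{\left(s{\left(1 \right)} \right)} = \left(-1 - 2^{2}\right)^{2} = \left(-1 - 4\right)^{2} = \left(-5\right)^{2} = 25$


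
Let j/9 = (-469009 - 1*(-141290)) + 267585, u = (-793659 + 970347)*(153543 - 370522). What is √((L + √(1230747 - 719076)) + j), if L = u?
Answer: √(-38338126758 + √511671) ≈ 1.958e+5*I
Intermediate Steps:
u = -38337585552 (u = 176688*(-216979) = -38337585552)
L = -38337585552
j = -541206 (j = 9*((-469009 - 1*(-141290)) + 267585) = 9*((-469009 + 141290) + 267585) = 9*(-327719 + 267585) = 9*(-60134) = -541206)
√((L + √(1230747 - 719076)) + j) = √((-38337585552 + √(1230747 - 719076)) - 541206) = √((-38337585552 + √511671) - 541206) = √(-38338126758 + √511671)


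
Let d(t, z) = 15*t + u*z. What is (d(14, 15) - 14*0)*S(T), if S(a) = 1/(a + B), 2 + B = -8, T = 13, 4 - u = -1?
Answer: 95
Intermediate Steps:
u = 5 (u = 4 - 1*(-1) = 4 + 1 = 5)
d(t, z) = 5*z + 15*t (d(t, z) = 15*t + 5*z = 5*z + 15*t)
B = -10 (B = -2 - 8 = -10)
S(a) = 1/(-10 + a) (S(a) = 1/(a - 10) = 1/(-10 + a))
(d(14, 15) - 14*0)*S(T) = ((5*15 + 15*14) - 14*0)/(-10 + 13) = ((75 + 210) + 0)/3 = (285 + 0)*(1/3) = 285*(1/3) = 95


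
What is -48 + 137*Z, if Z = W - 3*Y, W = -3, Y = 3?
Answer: -1692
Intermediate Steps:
Z = -12 (Z = -3 - 3*3 = -3 - 9 = -12)
-48 + 137*Z = -48 + 137*(-12) = -48 - 1644 = -1692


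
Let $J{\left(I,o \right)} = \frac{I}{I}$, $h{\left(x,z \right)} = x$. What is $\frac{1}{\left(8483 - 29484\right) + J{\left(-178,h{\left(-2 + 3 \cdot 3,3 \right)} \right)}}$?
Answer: $- \frac{1}{21000} \approx -4.7619 \cdot 10^{-5}$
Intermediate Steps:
$J{\left(I,o \right)} = 1$
$\frac{1}{\left(8483 - 29484\right) + J{\left(-178,h{\left(-2 + 3 \cdot 3,3 \right)} \right)}} = \frac{1}{\left(8483 - 29484\right) + 1} = \frac{1}{-21001 + 1} = \frac{1}{-21000} = - \frac{1}{21000}$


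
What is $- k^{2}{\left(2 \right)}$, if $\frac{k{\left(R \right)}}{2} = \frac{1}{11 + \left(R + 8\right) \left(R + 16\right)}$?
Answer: $- \frac{4}{36481} \approx -0.00010965$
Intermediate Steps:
$k{\left(R \right)} = \frac{2}{11 + \left(8 + R\right) \left(16 + R\right)}$ ($k{\left(R \right)} = \frac{2}{11 + \left(R + 8\right) \left(R + 16\right)} = \frac{2}{11 + \left(8 + R\right) \left(16 + R\right)}$)
$- k^{2}{\left(2 \right)} = - \left(\frac{2}{139 + 2^{2} + 24 \cdot 2}\right)^{2} = - \left(\frac{2}{139 + 4 + 48}\right)^{2} = - \left(\frac{2}{191}\right)^{2} = \left(-1\right) \frac{4}{36481} = - \frac{4}{36481}$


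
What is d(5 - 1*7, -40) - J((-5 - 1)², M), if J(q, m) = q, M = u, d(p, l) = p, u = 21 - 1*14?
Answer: -38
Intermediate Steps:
u = 7 (u = 21 - 14 = 7)
M = 7
d(5 - 1*7, -40) - J((-5 - 1)², M) = (5 - 1*7) - (-5 - 1)² = (5 - 7) - 1*(-6)² = -2 - 1*36 = -2 - 36 = -38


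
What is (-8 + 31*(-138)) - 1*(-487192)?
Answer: 482906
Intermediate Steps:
(-8 + 31*(-138)) - 1*(-487192) = (-8 - 4278) + 487192 = -4286 + 487192 = 482906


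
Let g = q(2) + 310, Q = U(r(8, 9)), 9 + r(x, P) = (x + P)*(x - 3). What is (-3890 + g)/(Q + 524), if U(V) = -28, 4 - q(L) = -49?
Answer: -3527/496 ≈ -7.1109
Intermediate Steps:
r(x, P) = -9 + (-3 + x)*(P + x) (r(x, P) = -9 + (x + P)*(x - 3) = -9 + (P + x)*(-3 + x) = -9 + (-3 + x)*(P + x))
q(L) = 53 (q(L) = 4 - 1*(-49) = 4 + 49 = 53)
Q = -28
g = 363 (g = 53 + 310 = 363)
(-3890 + g)/(Q + 524) = (-3890 + 363)/(-28 + 524) = -3527/496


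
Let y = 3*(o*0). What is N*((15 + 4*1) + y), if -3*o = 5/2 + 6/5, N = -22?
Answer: -418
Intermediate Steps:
o = -37/30 (o = -(5/2 + 6/5)/3 = -⅓*37/10 = -37/30 ≈ -1.2333)
y = 0 (y = 3*(-37/30*0) = 3*0 = 0)
N*((15 + 4*1) + y) = -22*((15 + 4*1) + 0) = -22*((15 + 4) + 0) = -22*(19 + 0) = -22*19 = -418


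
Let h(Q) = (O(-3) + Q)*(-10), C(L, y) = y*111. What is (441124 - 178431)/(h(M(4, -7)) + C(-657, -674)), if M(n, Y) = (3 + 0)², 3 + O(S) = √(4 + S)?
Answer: -262693/74884 ≈ -3.5080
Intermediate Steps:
O(S) = -3 + √(4 + S)
C(L, y) = 111*y
M(n, Y) = 9 (M(n, Y) = 3² = 9)
h(Q) = 20 - 10*Q (h(Q) = ((-3 + √(4 - 3)) + Q)*(-10) = ((-3 + √1) + Q)*(-10) = ((-3 + 1) + Q)*(-10) = (-2 + Q)*(-10) = 20 - 10*Q)
(441124 - 178431)/(h(M(4, -7)) + C(-657, -674)) = (441124 - 178431)/((20 - 10*9) + 111*(-674)) = 262693/((20 - 90) - 74814) = 262693/(-70 - 74814) = 262693/(-74884) = 262693*(-1/74884) = -262693/74884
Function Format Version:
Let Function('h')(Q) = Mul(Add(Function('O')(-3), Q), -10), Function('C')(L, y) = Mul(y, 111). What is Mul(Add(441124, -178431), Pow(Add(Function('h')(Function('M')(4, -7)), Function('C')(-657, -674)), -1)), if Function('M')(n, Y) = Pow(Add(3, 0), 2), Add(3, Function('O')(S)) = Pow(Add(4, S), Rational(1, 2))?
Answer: Rational(-262693, 74884) ≈ -3.5080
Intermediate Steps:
Function('O')(S) = Add(-3, Pow(Add(4, S), Rational(1, 2)))
Function('C')(L, y) = Mul(111, y)
Function('M')(n, Y) = 9 (Function('M')(n, Y) = Pow(3, 2) = 9)
Function('h')(Q) = Add(20, Mul(-10, Q)) (Function('h')(Q) = Mul(Add(Add(-3, Pow(Add(4, -3), Rational(1, 2))), Q), -10) = Mul(Add(Add(-3, Pow(1, Rational(1, 2))), Q), -10) = Mul(Add(Add(-3, 1), Q), -10) = Mul(Add(-2, Q), -10) = Add(20, Mul(-10, Q)))
Mul(Add(441124, -178431), Pow(Add(Function('h')(Function('M')(4, -7)), Function('C')(-657, -674)), -1)) = Mul(Add(441124, -178431), Pow(Add(Add(20, Mul(-10, 9)), Mul(111, -674)), -1)) = Mul(262693, Pow(Add(Add(20, -90), -74814), -1)) = Mul(262693, Pow(Add(-70, -74814), -1)) = Mul(262693, Pow(-74884, -1)) = Mul(262693, Rational(-1, 74884)) = Rational(-262693, 74884)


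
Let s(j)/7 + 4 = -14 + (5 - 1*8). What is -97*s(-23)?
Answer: 14259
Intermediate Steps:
s(j) = -147 (s(j) = -28 + 7*(-14 + (5 - 1*8)) = -28 + 7*(-14 + (5 - 8)) = -28 + 7*(-14 - 3) = -28 + 7*(-17) = -28 - 119 = -147)
-97*s(-23) = -97*(-147) = 14259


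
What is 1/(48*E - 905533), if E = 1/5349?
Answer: -1783/1614565323 ≈ -1.1043e-6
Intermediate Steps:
E = 1/5349 ≈ 0.00018695
1/(48*E - 905533) = 1/(48*(1/5349) - 905533) = 1/(16/1783 - 905533) = 1/(-1614565323/1783) = -1783/1614565323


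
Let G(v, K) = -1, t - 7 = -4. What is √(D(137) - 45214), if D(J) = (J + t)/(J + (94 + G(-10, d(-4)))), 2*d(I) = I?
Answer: 2*I*√5979471/23 ≈ 212.63*I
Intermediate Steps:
t = 3 (t = 7 - 4 = 3)
d(I) = I/2
D(J) = (3 + J)/(93 + J) (D(J) = (J + 3)/(J + (94 - 1)) = (3 + J)/(J + 93) = (3 + J)/(93 + J))
√(D(137) - 45214) = √((3 + 137)/(93 + 137) - 45214) = √(140/230 - 45214) = √((1/230)*140 - 45214) = √(14/23 - 45214) = √(-1039908/23) = 2*I*√5979471/23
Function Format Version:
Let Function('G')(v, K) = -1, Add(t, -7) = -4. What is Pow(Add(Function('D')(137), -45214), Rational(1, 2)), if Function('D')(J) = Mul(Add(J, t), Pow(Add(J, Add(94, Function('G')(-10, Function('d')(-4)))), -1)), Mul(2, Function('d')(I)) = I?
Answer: Mul(Rational(2, 23), I, Pow(5979471, Rational(1, 2))) ≈ Mul(212.63, I)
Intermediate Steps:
t = 3 (t = Add(7, -4) = 3)
Function('d')(I) = Mul(Rational(1, 2), I)
Function('D')(J) = Mul(Pow(Add(93, J), -1), Add(3, J)) (Function('D')(J) = Mul(Add(J, 3), Pow(Add(J, Add(94, -1)), -1)) = Mul(Add(3, J), Pow(Add(J, 93), -1)) = Mul(Add(3, J), Pow(Add(93, J), -1)) = Mul(Pow(Add(93, J), -1), Add(3, J)))
Pow(Add(Function('D')(137), -45214), Rational(1, 2)) = Pow(Add(Mul(Pow(Add(93, 137), -1), Add(3, 137)), -45214), Rational(1, 2)) = Pow(Add(Mul(Pow(230, -1), 140), -45214), Rational(1, 2)) = Pow(Add(Mul(Rational(1, 230), 140), -45214), Rational(1, 2)) = Pow(Add(Rational(14, 23), -45214), Rational(1, 2)) = Pow(Rational(-1039908, 23), Rational(1, 2)) = Mul(Rational(2, 23), I, Pow(5979471, Rational(1, 2)))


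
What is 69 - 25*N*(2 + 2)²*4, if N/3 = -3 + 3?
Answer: 69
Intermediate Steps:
N = 0 (N = 3*(-3 + 3) = 3*0 = 0)
69 - 25*N*(2 + 2)²*4 = 69 - 25*0*(2 + 2)²*4 = 69 - 25*0*4²*4 = 69 - 25*0*16*4 = 69 - 0*4 = 69 - 25*0 = 69 + 0 = 69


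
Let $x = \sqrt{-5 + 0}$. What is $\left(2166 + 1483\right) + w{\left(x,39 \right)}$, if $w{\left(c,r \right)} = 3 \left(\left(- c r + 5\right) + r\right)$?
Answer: $3781 - 117 i \sqrt{5} \approx 3781.0 - 261.62 i$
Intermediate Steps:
$x = i \sqrt{5}$ ($x = \sqrt{-5} = i \sqrt{5} \approx 2.2361 i$)
$w{\left(c,r \right)} = 15 + 3 r - 3 c r$ ($w{\left(c,r \right)} = 3 \left(\left(- c r + 5\right) + r\right) = 3 \left(\left(5 - c r\right) + r\right) = 3 \left(5 + r - c r\right) = 15 + 3 r - 3 c r$)
$\left(2166 + 1483\right) + w{\left(x,39 \right)} = \left(2166 + 1483\right) + \left(15 + 3 \cdot 39 - 3 i \sqrt{5} \cdot 39\right) = 3649 + \left(15 + 117 - 117 i \sqrt{5}\right) = 3649 + \left(132 - 117 i \sqrt{5}\right) = 3781 - 117 i \sqrt{5}$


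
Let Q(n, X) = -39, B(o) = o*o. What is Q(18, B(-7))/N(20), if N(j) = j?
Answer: -39/20 ≈ -1.9500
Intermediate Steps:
B(o) = o**2
Q(18, B(-7))/N(20) = -39/20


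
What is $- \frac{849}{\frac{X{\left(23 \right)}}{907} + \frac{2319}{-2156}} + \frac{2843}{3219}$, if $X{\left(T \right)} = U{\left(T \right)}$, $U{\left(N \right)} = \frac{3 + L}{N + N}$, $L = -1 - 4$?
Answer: $\frac{4243265835629}{5370048465} \approx 790.17$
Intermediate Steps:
$L = -5$
$U{\left(N \right)} = - \frac{1}{N}$ ($U{\left(N \right)} = \frac{3 - 5}{N + N} = - \frac{2}{2 N} = - 2 \frac{1}{2 N} = - \frac{1}{N}$)
$X{\left(T \right)} = - \frac{1}{T}$
$- \frac{849}{\frac{X{\left(23 \right)}}{907} + \frac{2319}{-2156}} + \frac{2843}{3219} = - \frac{849}{\frac{\left(-1\right) \frac{1}{23}}{907} + \frac{2319}{-2156}} + \frac{2843}{3219} = - \frac{849}{\left(-1\right) \frac{1}{23} \cdot \frac{1}{907} + 2319 \left(- \frac{1}{2156}\right)} + 2843 \cdot \frac{1}{3219} = - \frac{849}{\left(- \frac{1}{23}\right) \frac{1}{907} - \frac{2319}{2156}} + \frac{2843}{3219} = - \frac{849}{- \frac{1}{20861} - \frac{2319}{2156}} + \frac{2843}{3219} = - \frac{849}{- \frac{48378815}{44976316}} + \frac{2843}{3219} = \left(-849\right) \left(- \frac{44976316}{48378815}\right) + \frac{2843}{3219} = \frac{38184892284}{48378815} + \frac{2843}{3219} = \frac{4243265835629}{5370048465}$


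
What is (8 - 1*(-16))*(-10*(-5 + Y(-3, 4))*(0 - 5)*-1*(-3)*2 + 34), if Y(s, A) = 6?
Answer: 8016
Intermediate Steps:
(8 - 1*(-16))*(-10*(-5 + Y(-3, 4))*(0 - 5)*-1*(-3)*2 + 34) = (8 - 1*(-16))*(-10*(-5 + 6)*(0 - 5)*-1*(-3)*2 + 34) = (8 + 16)*(-10*1*(-5)*3*2 + 34) = 24*(-(-50)*6 + 34) = 24*(-10*(-30) + 34) = 24*(300 + 34) = 24*334 = 8016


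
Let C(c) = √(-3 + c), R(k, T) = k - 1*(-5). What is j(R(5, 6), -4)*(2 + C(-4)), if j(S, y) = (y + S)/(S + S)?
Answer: ⅗ + 3*I*√7/10 ≈ 0.6 + 0.79373*I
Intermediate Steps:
R(k, T) = 5 + k (R(k, T) = k + 5 = 5 + k)
j(S, y) = (S + y)/(2*S) (j(S, y) = (S + y)/((2*S)) = (S + y)*(1/(2*S)) = (S + y)/(2*S))
j(R(5, 6), -4)*(2 + C(-4)) = (((5 + 5) - 4)/(2*(5 + 5)))*(2 + √(-3 - 4)) = ((½)*(10 - 4)/10)*(2 + √(-7)) = ((½)*(⅒)*6)*(2 + I*√7) = 3*(2 + I*√7)/10 = ⅗ + 3*I*√7/10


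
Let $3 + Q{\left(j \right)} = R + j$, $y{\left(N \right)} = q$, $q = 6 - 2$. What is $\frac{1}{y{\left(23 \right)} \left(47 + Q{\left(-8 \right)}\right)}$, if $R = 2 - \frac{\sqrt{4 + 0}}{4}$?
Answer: $\frac{1}{150} \approx 0.0066667$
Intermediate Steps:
$q = 4$
$y{\left(N \right)} = 4$
$R = \frac{3}{2}$ ($R = 2 - \sqrt{4} \cdot \frac{1}{4} = 2 - 2 \cdot \frac{1}{4} = 2 - \frac{1}{2} = \frac{3}{2} \approx 1.5$)
$Q{\left(j \right)} = - \frac{3}{2} + j$ ($Q{\left(j \right)} = -3 + \left(\frac{3}{2} + j\right) = - \frac{3}{2} + j$)
$\frac{1}{y{\left(23 \right)} \left(47 + Q{\left(-8 \right)}\right)} = \frac{1}{4 \left(47 - \frac{19}{2}\right)} = \frac{1}{4 \cdot \frac{75}{2}} = \frac{1}{150}$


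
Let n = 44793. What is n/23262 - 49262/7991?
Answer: -262663927/61962214 ≈ -4.2391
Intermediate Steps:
n/23262 - 49262/7991 = 44793/23262 - 49262/7991 = 44793*(1/23262) - 49262*1/7991 = 14931/7754 - 49262/7991 = -262663927/61962214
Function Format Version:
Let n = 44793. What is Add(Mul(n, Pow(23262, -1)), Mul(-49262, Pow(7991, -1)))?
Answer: Rational(-262663927, 61962214) ≈ -4.2391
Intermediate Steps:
Add(Mul(n, Pow(23262, -1)), Mul(-49262, Pow(7991, -1))) = Add(Mul(44793, Pow(23262, -1)), Mul(-49262, Pow(7991, -1))) = Add(Mul(44793, Rational(1, 23262)), Mul(-49262, Rational(1, 7991))) = Add(Rational(14931, 7754), Rational(-49262, 7991)) = Rational(-262663927, 61962214)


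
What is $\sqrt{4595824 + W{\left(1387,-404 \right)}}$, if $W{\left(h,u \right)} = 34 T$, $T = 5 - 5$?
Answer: $4 \sqrt{287239} \approx 2143.8$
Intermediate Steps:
$T = 0$ ($T = 5 - 5 = 0$)
$W{\left(h,u \right)} = 0$ ($W{\left(h,u \right)} = 34 \cdot 0 = 0$)
$\sqrt{4595824 + W{\left(1387,-404 \right)}} = \sqrt{4595824 + 0} = \sqrt{4595824} = 4 \sqrt{287239}$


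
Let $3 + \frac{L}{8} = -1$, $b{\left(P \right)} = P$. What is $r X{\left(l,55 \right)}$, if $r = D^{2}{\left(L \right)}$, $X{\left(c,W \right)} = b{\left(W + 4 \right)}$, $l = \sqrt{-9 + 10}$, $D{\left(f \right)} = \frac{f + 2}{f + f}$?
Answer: $\frac{13275}{1024} \approx 12.964$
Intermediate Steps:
$L = -32$ ($L = -24 + 8 \left(-1\right) = -24 - 8 = -32$)
$D{\left(f \right)} = \frac{2 + f}{2 f}$
$l = 1$ ($l = \sqrt{1} = 1$)
$X{\left(c,W \right)} = 4 + W$ ($X{\left(c,W \right)} = W + 4 = 4 + W$)
$r = \frac{225}{1024}$ ($r = \left(\frac{2 - 32}{2 \left(-32\right)}\right)^{2} = \left(\frac{1}{2} \left(- \frac{1}{32}\right) \left(-30\right)\right)^{2} = \left(\frac{15}{32}\right)^{2} = \frac{225}{1024} \approx 0.21973$)
$r X{\left(l,55 \right)} = \frac{225 \left(4 + 55\right)}{1024} = \frac{225}{1024} \cdot 59 = \frac{13275}{1024}$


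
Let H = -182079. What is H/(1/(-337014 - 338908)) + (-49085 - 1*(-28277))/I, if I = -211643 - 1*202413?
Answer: 6369796193531967/51757 ≈ 1.2307e+11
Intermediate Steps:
I = -414056 (I = -211643 - 202413 = -414056)
H/(1/(-337014 - 338908)) + (-49085 - 1*(-28277))/I = -182079/(1/(-337014 - 338908)) + (-49085 - 1*(-28277))/(-414056) = -182079/(1/(-675922)) + (-49085 + 28277)*(-1/414056) = -182079/(-1/675922) - 20808*(-1/414056) = -182079*(-675922) + 2601/51757 = 123071201838 + 2601/51757 = 6369796193531967/51757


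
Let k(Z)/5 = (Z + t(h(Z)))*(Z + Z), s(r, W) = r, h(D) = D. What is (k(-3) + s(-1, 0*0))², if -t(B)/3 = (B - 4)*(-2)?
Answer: 1819801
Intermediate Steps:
t(B) = -24 + 6*B (t(B) = -3*(B - 4)*(-2) = -3*(-4 + B)*(-2) = -3*(8 - 2*B) = -24 + 6*B)
k(Z) = 10*Z*(-24 + 7*Z) (k(Z) = 5*((Z + (-24 + 6*Z))*(Z + Z)) = 5*((-24 + 7*Z)*(2*Z)) = 5*(2*Z*(-24 + 7*Z)) = 10*Z*(-24 + 7*Z))
(k(-3) + s(-1, 0*0))² = (10*(-3)*(-24 + 7*(-3)) - 1)² = (10*(-3)*(-24 - 21) - 1)² = (10*(-3)*(-45) - 1)² = (1350 - 1)² = 1349² = 1819801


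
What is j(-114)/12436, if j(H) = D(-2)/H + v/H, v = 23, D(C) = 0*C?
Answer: -23/1417704 ≈ -1.6223e-5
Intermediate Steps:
D(C) = 0
j(H) = 23/H (j(H) = 0/H + 23/H = 0 + 23/H = 23/H)
j(-114)/12436 = (23/(-114))/12436 = (23*(-1/114))*(1/12436) = -23/114*1/12436 = -23/1417704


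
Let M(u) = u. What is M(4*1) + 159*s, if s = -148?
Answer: -23528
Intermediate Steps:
M(4*1) + 159*s = 4*1 + 159*(-148) = 4 - 23532 = -23528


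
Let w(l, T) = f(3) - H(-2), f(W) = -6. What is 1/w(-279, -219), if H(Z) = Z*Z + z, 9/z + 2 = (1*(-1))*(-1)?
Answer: -1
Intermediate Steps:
z = -9 (z = 9/(-2 + (1*(-1))*(-1)) = 9/(-2 - 1*(-1)) = 9/(-2 + 1) = 9/(-1) = 9*(-1) = -9)
H(Z) = -9 + Z² (H(Z) = Z*Z - 9 = Z² - 9 = -9 + Z²)
w(l, T) = -1 (w(l, T) = -6 - (-9 + (-2)²) = -6 - (-9 + 4) = -6 - 1*(-5) = -6 + 5 = -1)
1/w(-279, -219) = 1/(-1) = -1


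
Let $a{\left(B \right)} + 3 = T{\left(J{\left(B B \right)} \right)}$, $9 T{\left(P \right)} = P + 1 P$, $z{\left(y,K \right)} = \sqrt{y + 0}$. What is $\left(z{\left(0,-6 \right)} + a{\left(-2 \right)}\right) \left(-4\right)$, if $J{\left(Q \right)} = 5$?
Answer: $\frac{68}{9} \approx 7.5556$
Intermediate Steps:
$z{\left(y,K \right)} = \sqrt{y}$
$T{\left(P \right)} = \frac{2 P}{9}$ ($T{\left(P \right)} = \frac{P + 1 P}{9} = \frac{P + P}{9} = \frac{2 P}{9}$)
$a{\left(B \right)} = - \frac{17}{9}$ ($a{\left(B \right)} = -3 + \frac{2}{9} \cdot 5 = -3 + \frac{10}{9} = - \frac{17}{9}$)
$\left(z{\left(0,-6 \right)} + a{\left(-2 \right)}\right) \left(-4\right) = \left(\sqrt{0} - \frac{17}{9}\right) \left(-4\right) = \left(0 - \frac{17}{9}\right) \left(-4\right) = \left(- \frac{17}{9}\right) \left(-4\right) = \frac{68}{9}$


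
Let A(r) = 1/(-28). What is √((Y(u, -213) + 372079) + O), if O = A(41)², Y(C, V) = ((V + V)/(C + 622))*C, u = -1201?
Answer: √10840098392209/5404 ≈ 609.26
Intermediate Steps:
A(r) = -1/28
Y(C, V) = 2*C*V/(622 + C) (Y(C, V) = ((2*V)/(622 + C))*C = (2*V/(622 + C))*C = 2*C*V/(622 + C))
O = 1/784 (O = (-1/28)² = 1/784 ≈ 0.0012755)
√((Y(u, -213) + 372079) + O) = √((2*(-1201)*(-213)/(622 - 1201) + 372079) + 1/784) = √((2*(-1201)*(-213)/(-579) + 372079) + 1/784) = √((2*(-1201)*(-213)*(-1/579) + 372079) + 1/784) = √((-170542/193 + 372079) + 1/784) = √(71640705/193 + 1/784) = √(56166312913/151312) = √10840098392209/5404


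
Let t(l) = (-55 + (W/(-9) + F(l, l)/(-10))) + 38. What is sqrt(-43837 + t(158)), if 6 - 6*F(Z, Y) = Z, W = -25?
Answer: I*sqrt(9865955)/15 ≈ 209.4*I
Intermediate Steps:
F(Z, Y) = 1 - Z/6
t(l) = -1289/90 + l/60 (t(l) = (-55 + (-25/(-9) + (1 - l/6)/(-10))) + 38 = (-55 + (-25*(-1/9) + (1 - l/6)*(-1/10))) + 38 = (-55 + (25/9 + (-1/10 + l/60))) + 38 = (-55 + (241/90 + l/60)) + 38 = (-4709/90 + l/60) + 38 = -1289/90 + l/60)
sqrt(-43837 + t(158)) = sqrt(-43837 + (-1289/90 + (1/60)*158)) = sqrt(-43837 + (-1289/90 + 79/30)) = sqrt(-43837 - 526/45) = sqrt(-1973191/45) = I*sqrt(9865955)/15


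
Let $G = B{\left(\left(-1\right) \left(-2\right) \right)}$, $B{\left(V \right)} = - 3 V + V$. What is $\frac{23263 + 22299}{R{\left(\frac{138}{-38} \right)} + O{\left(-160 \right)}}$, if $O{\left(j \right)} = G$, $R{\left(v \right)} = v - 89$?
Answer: $- \frac{432839}{918} \approx -471.5$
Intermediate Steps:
$B{\left(V \right)} = - 2 V$
$G = -4$ ($G = - 2 \left(\left(-1\right) \left(-2\right)\right) = \left(-2\right) 2 = -4$)
$R{\left(v \right)} = -89 + v$
$O{\left(j \right)} = -4$
$\frac{23263 + 22299}{R{\left(\frac{138}{-38} \right)} + O{\left(-160 \right)}} = \frac{23263 + 22299}{\left(-89 + \frac{138}{-38}\right) - 4} = \frac{45562}{\left(-89 + 138 \left(- \frac{1}{38}\right)\right) - 4} = \frac{45562}{\left(-89 - \frac{69}{19}\right) - 4} = \frac{45562}{- \frac{1760}{19} - 4} = \frac{45562}{- \frac{1836}{19}} = 45562 \left(- \frac{19}{1836}\right) = - \frac{432839}{918}$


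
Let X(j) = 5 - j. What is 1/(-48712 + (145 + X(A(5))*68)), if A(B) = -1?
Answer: -1/48159 ≈ -2.0765e-5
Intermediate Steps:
1/(-48712 + (145 + X(A(5))*68)) = 1/(-48712 + (145 + (5 - 1*(-1))*68)) = 1/(-48712 + (145 + (5 + 1)*68)) = 1/(-48712 + (145 + 6*68)) = 1/(-48712 + (145 + 408)) = 1/(-48712 + 553) = 1/(-48159) = -1/48159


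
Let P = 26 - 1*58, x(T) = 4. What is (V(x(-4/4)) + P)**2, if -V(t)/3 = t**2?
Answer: 6400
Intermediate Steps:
V(t) = -3*t**2
P = -32 (P = 26 - 58 = -32)
(V(x(-4/4)) + P)**2 = (-3*4**2 - 32)**2 = (-3*16 - 32)**2 = (-48 - 32)**2 = (-80)**2 = 6400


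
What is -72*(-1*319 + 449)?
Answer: -9360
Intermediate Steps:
-72*(-1*319 + 449) = -72*(-319 + 449) = -72*130 = -9360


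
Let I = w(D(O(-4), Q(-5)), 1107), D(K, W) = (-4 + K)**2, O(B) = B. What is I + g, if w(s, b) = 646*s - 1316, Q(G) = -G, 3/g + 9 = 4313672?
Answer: 172667302567/4313663 ≈ 40028.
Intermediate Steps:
g = 3/4313663 (g = 3/(-9 + 4313672) = 3/4313663 ≈ 6.9546e-7)
w(s, b) = -1316 + 646*s
I = 40028 (I = -1316 + 646*(-4 - 4)**2 = -1316 + 646*(-8)**2 = -1316 + 646*64 = -1316 + 41344 = 40028)
I + g = 40028 + 3/4313663 = 172667302567/4313663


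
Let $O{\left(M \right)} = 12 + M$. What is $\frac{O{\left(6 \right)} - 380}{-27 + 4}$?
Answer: $\frac{362}{23} \approx 15.739$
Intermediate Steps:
$\frac{O{\left(6 \right)} - 380}{-27 + 4} = \frac{\left(12 + 6\right) - 380}{-27 + 4} = \frac{18 - 380}{-23} = \left(-362\right) \left(- \frac{1}{23}\right) = \frac{362}{23}$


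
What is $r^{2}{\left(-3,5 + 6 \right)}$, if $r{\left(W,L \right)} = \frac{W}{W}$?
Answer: $1$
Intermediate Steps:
$r{\left(W,L \right)} = 1$
$r^{2}{\left(-3,5 + 6 \right)} = 1^{2} = 1$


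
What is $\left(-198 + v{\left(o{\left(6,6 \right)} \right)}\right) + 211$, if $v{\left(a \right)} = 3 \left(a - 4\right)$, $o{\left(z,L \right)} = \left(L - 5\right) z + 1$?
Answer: $22$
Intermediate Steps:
$o{\left(z,L \right)} = 1 + z \left(-5 + L\right)$ ($o{\left(z,L \right)} = \left(-5 + L\right) z + 1 = z \left(-5 + L\right) + 1 = 1 + z \left(-5 + L\right)$)
$v{\left(a \right)} = -12 + 3 a$ ($v{\left(a \right)} = 3 \left(-4 + a\right) = -12 + 3 a$)
$\left(-198 + v{\left(o{\left(6,6 \right)} \right)}\right) + 211 = \left(-198 - \left(12 - 3 \left(1 - 30 + 6 \cdot 6\right)\right)\right) + 211 = \left(-198 - \left(12 - 3 \left(1 - 30 + 36\right)\right)\right) + 211 = \left(-198 + \left(-12 + 3 \cdot 7\right)\right) + 211 = \left(-198 + \left(-12 + 21\right)\right) + 211 = \left(-198 + 9\right) + 211 = -189 + 211 = 22$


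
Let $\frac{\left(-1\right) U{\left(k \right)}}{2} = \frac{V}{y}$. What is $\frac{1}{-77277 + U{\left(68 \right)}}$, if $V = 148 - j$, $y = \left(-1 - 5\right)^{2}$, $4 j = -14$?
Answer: $- \frac{12}{927425} \approx -1.2939 \cdot 10^{-5}$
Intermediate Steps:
$j = - \frac{7}{2}$ ($j = \frac{1}{4} \left(-14\right) = - \frac{7}{2} \approx -3.5$)
$y = 36$ ($y = \left(-6\right)^{2} = 36$)
$V = \frac{303}{2}$ ($V = 148 - - \frac{7}{2} = 148 + \frac{7}{2} = \frac{303}{2} \approx 151.5$)
$U{\left(k \right)} = - \frac{101}{12}$ ($U{\left(k \right)} = - 2 \frac{303}{2 \cdot 36} = - 2 \cdot \frac{303}{2} \cdot \frac{1}{36} = \left(-2\right) \frac{101}{24} = - \frac{101}{12}$)
$\frac{1}{-77277 + U{\left(68 \right)}} = \frac{1}{-77277 - \frac{101}{12}} = \frac{1}{- \frac{927425}{12}} = - \frac{12}{927425}$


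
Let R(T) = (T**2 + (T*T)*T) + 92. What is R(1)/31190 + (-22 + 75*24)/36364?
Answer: 14718509/283548290 ≈ 0.051908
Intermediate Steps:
R(T) = 92 + T**2 + T**3 (R(T) = (T**2 + T**2*T) + 92 = (T**2 + T**3) + 92 = 92 + T**2 + T**3)
R(1)/31190 + (-22 + 75*24)/36364 = (92 + 1**2 + 1**3)/31190 + (-22 + 75*24)/36364 = (92 + 1 + 1)*(1/31190) + (-22 + 1800)*(1/36364) = 94*(1/31190) + 1778*(1/36364) = 47/15595 + 889/18182 = 14718509/283548290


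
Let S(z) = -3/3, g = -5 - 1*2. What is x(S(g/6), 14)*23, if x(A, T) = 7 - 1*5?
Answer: 46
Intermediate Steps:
g = -7 (g = -5 - 2 = -7)
S(z) = -1 (S(z) = -3*⅓ = -1)
x(A, T) = 2 (x(A, T) = 7 - 5 = 2)
x(S(g/6), 14)*23 = 2*23 = 46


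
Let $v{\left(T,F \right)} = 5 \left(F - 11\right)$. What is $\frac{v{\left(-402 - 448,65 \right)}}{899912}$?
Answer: $\frac{135}{449956} \approx 0.00030003$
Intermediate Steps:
$v{\left(T,F \right)} = -55 + 5 F$ ($v{\left(T,F \right)} = 5 \left(-11 + F\right) = -55 + 5 F$)
$\frac{v{\left(-402 - 448,65 \right)}}{899912} = \frac{-55 + 5 \cdot 65}{899912} = \left(-55 + 325\right) \frac{1}{899912} = 270 \cdot \frac{1}{899912} = \frac{135}{449956}$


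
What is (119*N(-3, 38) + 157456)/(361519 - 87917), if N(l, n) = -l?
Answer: 157813/273602 ≈ 0.57680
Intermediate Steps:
(119*N(-3, 38) + 157456)/(361519 - 87917) = (119*(-1*(-3)) + 157456)/(361519 - 87917) = (119*3 + 157456)/273602 = (357 + 157456)*(1/273602) = 157813*(1/273602) = 157813/273602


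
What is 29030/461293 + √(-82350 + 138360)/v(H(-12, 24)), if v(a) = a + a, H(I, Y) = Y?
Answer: 29030/461293 + √56010/48 ≈ 4.9934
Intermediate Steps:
v(a) = 2*a
29030/461293 + √(-82350 + 138360)/v(H(-12, 24)) = 29030/461293 + √(-82350 + 138360)/((2*24)) = 29030*(1/461293) + √56010/48 = 29030/461293 + √56010*(1/48) = 29030/461293 + √56010/48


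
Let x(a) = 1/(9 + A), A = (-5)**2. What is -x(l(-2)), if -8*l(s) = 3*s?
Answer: -1/34 ≈ -0.029412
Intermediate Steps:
l(s) = -3*s/8
A = 25
x(a) = 1/34 (x(a) = 1/(9 + 25) = 1/34)
-x(l(-2)) = -1*1/34 = -1/34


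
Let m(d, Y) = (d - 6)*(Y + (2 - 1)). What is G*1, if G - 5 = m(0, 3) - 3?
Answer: -22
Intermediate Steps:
m(d, Y) = (1 + Y)*(-6 + d) (m(d, Y) = (-6 + d)*(Y + 1) = (-6 + d)*(1 + Y) = (1 + Y)*(-6 + d))
G = -22 (G = 5 + ((-6 + 0 - 6*3 + 3*0) - 3) = 5 + ((-6 + 0 - 18 + 0) - 3) = 5 + (-24 - 3) = 5 - 27 = -22)
G*1 = -22*1 = -22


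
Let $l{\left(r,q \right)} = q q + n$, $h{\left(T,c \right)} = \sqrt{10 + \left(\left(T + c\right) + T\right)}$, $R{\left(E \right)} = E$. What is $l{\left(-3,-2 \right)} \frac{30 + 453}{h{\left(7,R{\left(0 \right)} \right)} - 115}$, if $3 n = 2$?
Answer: $- \frac{259210}{13201} - \frac{4508 \sqrt{6}}{13201} \approx -20.472$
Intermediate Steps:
$n = \frac{2}{3}$ ($n = \frac{1}{3} \cdot 2 = \frac{2}{3} \approx 0.66667$)
$h{\left(T,c \right)} = \sqrt{10 + c + 2 T}$ ($h{\left(T,c \right)} = \sqrt{10 + \left(c + 2 T\right)} = \sqrt{10 + c + 2 T}$)
$l{\left(r,q \right)} = \frac{2}{3} + q^{2}$ ($l{\left(r,q \right)} = q q + \frac{2}{3} = q^{2} + \frac{2}{3} = \frac{2}{3} + q^{2}$)
$l{\left(-3,-2 \right)} \frac{30 + 453}{h{\left(7,R{\left(0 \right)} \right)} - 115} = \left(\frac{2}{3} + \left(-2\right)^{2}\right) \frac{30 + 453}{\sqrt{10 + 0 + 2 \cdot 7} - 115} = \left(\frac{2}{3} + 4\right) \frac{483}{\sqrt{10 + 0 + 14} - 115} = \frac{14 \frac{483}{\sqrt{24} - 115}}{3} = \frac{14 \frac{483}{2 \sqrt{6} - 115}}{3} = \frac{14 \frac{483}{-115 + 2 \sqrt{6}}}{3} = \frac{2254}{-115 + 2 \sqrt{6}}$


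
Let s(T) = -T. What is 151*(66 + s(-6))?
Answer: 10872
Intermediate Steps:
151*(66 + s(-6)) = 151*(66 - 1*(-6)) = 151*(66 + 6) = 151*72 = 10872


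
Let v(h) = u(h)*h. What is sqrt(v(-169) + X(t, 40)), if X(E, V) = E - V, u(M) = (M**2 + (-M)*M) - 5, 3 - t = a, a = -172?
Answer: 14*sqrt(5) ≈ 31.305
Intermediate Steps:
t = 175 (t = 3 - 1*(-172) = 3 + 172 = 175)
u(M) = -5 (u(M) = (M**2 - M**2) - 5 = 0 - 5 = -5)
v(h) = -5*h
sqrt(v(-169) + X(t, 40)) = sqrt(-5*(-169) + (175 - 1*40)) = sqrt(845 + (175 - 40)) = sqrt(845 + 135) = sqrt(980) = 14*sqrt(5)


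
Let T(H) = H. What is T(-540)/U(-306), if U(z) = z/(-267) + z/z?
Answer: -48060/191 ≈ -251.62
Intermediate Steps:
U(z) = 1 - z/267 (U(z) = z*(-1/267) + 1 = -z/267 + 1 = 1 - z/267)
T(-540)/U(-306) = -540/(1 - 1/267*(-306)) = -540/(1 + 102/89) = -540/191/89 = -540*89/191 = -48060/191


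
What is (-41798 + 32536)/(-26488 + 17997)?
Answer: 9262/8491 ≈ 1.0908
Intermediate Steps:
(-41798 + 32536)/(-26488 + 17997) = -9262/(-8491) = -9262*(-1/8491) = 9262/8491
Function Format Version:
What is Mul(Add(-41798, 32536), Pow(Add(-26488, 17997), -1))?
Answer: Rational(9262, 8491) ≈ 1.0908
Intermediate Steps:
Mul(Add(-41798, 32536), Pow(Add(-26488, 17997), -1)) = Mul(-9262, Pow(-8491, -1)) = Mul(-9262, Rational(-1, 8491)) = Rational(9262, 8491)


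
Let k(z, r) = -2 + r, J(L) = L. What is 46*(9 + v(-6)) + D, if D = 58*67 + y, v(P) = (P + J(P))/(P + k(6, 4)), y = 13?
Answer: 4451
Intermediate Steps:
v(P) = 2*P/(2 + P) (v(P) = (P + P)/(P + (-2 + 4)) = (2*P)/(P + 2) = (2*P)/(2 + P) = 2*P/(2 + P))
D = 3899 (D = 58*67 + 13 = 3886 + 13 = 3899)
46*(9 + v(-6)) + D = 46*(9 + 2*(-6)/(2 - 6)) + 3899 = 46*(9 + 2*(-6)/(-4)) + 3899 = 46*(9 + 2*(-6)*(-¼)) + 3899 = 46*(9 + 3) + 3899 = 46*12 + 3899 = 552 + 3899 = 4451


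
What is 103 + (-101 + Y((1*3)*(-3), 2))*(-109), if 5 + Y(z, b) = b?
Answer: 11439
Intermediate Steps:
Y(z, b) = -5 + b
103 + (-101 + Y((1*3)*(-3), 2))*(-109) = 103 + (-101 + (-5 + 2))*(-109) = 103 + (-101 - 3)*(-109) = 103 - 104*(-109) = 103 + 11336 = 11439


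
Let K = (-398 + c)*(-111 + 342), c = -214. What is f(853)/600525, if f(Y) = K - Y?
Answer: -5689/24021 ≈ -0.23683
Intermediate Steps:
K = -141372 (K = (-398 - 214)*(-111 + 342) = -612*231 = -141372)
f(Y) = -141372 - Y
f(853)/600525 = (-141372 - 1*853)/600525 = (-141372 - 853)*(1/600525) = -142225*1/600525 = -5689/24021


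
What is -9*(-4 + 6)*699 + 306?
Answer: -12276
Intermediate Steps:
-9*(-4 + 6)*699 + 306 = -9*2*699 + 306 = -18*699 + 306 = -12582 + 306 = -12276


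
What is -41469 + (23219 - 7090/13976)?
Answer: -127534545/6988 ≈ -18251.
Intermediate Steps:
-41469 + (23219 - 7090/13976) = -41469 + (23219 - 7090*1/13976) = -41469 + (23219 - 3545/6988) = -41469 + 162250827/6988 = -127534545/6988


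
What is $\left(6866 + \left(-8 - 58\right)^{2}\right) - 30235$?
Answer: $-19013$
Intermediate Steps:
$\left(6866 + \left(-8 - 58\right)^{2}\right) - 30235 = \left(6866 + \left(-66\right)^{2}\right) - 30235 = \left(6866 + 4356\right) - 30235 = 11222 - 30235 = -19013$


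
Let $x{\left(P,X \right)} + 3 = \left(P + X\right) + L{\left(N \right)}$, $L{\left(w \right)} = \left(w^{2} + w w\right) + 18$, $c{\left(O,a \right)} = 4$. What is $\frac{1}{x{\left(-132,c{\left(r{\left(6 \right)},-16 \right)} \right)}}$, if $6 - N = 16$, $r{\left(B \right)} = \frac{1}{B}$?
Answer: $\frac{1}{87} \approx 0.011494$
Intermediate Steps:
$N = -10$ ($N = 6 - 16 = -10$)
$L{\left(w \right)} = 18 + 2 w^{2}$ ($L{\left(w \right)} = \left(w^{2} + w^{2}\right) + 18 = 2 w^{2} + 18 = 18 + 2 w^{2}$)
$x{\left(P,X \right)} = 215 + P + X$ ($x{\left(P,X \right)} = -3 + \left(\left(P + X\right) + \left(18 + 2 \left(-10\right)^{2}\right)\right) = -3 + \left(\left(P + X\right) + \left(18 + 2 \cdot 100\right)\right) = -3 + \left(\left(P + X\right) + \left(18 + 200\right)\right) = -3 + \left(\left(P + X\right) + 218\right) = -3 + \left(218 + P + X\right) = 215 + P + X$)
$\frac{1}{x{\left(-132,c{\left(r{\left(6 \right)},-16 \right)} \right)}} = \frac{1}{215 - 132 + 4} = \frac{1}{87}$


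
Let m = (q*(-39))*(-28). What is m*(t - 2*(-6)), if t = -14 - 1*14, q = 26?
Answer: -454272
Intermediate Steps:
t = -28 (t = -14 - 14 = -28)
m = 28392 (m = (26*(-39))*(-28) = -1014*(-28) = 28392)
m*(t - 2*(-6)) = 28392*(-28 - 2*(-6)) = 28392*(-28 - 1*(-12)) = 28392*(-28 + 12) = 28392*(-16) = -454272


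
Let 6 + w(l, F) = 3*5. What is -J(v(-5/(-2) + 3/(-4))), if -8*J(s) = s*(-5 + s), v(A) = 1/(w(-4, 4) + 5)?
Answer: -69/1568 ≈ -0.044005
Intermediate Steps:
w(l, F) = 9 (w(l, F) = -6 + 3*5 = -6 + 15 = 9)
v(A) = 1/14 (v(A) = 1/(9 + 5) = 1/14)
J(s) = -s*(-5 + s)/8
-J(v(-5/(-2) + 3/(-4))) = -(5 - 1*1/14)/(8*14) = -(5 - 1/14)/(8*14) = -69/(8*14*14) = -1*69/1568 = -69/1568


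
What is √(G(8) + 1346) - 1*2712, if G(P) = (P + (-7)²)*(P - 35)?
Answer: -2712 + I*√193 ≈ -2712.0 + 13.892*I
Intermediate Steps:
G(P) = (-35 + P)*(49 + P) (G(P) = (P + 49)*(-35 + P) = (49 + P)*(-35 + P) = (-35 + P)*(49 + P))
√(G(8) + 1346) - 1*2712 = √((-1715 + 8² + 14*8) + 1346) - 1*2712 = √((-1715 + 64 + 112) + 1346) - 2712 = √(-1539 + 1346) - 2712 = √(-193) - 2712 = I*√193 - 2712 = -2712 + I*√193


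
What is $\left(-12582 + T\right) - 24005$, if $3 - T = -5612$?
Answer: $-30972$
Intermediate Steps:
$T = 5615$ ($T = 3 - -5612 = 3 + 5612 = 5615$)
$\left(-12582 + T\right) - 24005 = \left(-12582 + 5615\right) - 24005 = -6967 - 24005 = -30972$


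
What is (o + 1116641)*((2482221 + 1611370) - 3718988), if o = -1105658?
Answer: 4114264749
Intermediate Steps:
(o + 1116641)*((2482221 + 1611370) - 3718988) = (-1105658 + 1116641)*((2482221 + 1611370) - 3718988) = 10983*(4093591 - 3718988) = 10983*374603 = 4114264749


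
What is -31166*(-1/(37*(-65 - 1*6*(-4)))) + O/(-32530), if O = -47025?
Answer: -188498611/9869602 ≈ -19.099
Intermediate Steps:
-31166*(-1/(37*(-65 - 1*6*(-4)))) + O/(-32530) = -31166*(-1/(37*(-65 - 1*6*(-4)))) - 47025/(-32530) = -31166*(-1/(37*(-65 - 6*(-4)))) - 47025*(-1/32530) = -31166*(-1/(37*(-65 + 24))) + 9405/6506 = -31166/((-37*(-41))) + 9405/6506 = -31166/1517 + 9405/6506 = -188498611/9869602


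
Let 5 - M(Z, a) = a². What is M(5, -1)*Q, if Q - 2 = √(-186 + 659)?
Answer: 8 + 4*√473 ≈ 94.994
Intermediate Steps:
M(Z, a) = 5 - a²
Q = 2 + √473 (Q = 2 + √(-186 + 659) = 2 + √473 ≈ 23.749)
M(5, -1)*Q = (5 - 1*(-1)²)*(2 + √473) = (5 - 1*1)*(2 + √473) = (5 - 1)*(2 + √473) = 4*(2 + √473) = 8 + 4*√473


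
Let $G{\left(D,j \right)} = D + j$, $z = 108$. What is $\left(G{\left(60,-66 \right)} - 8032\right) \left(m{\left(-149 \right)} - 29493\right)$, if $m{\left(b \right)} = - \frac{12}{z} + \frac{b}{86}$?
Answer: $\frac{91749787171}{387} \approx 2.3708 \cdot 10^{8}$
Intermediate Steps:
$m{\left(b \right)} = - \frac{1}{9} + \frac{b}{86}$ ($m{\left(b \right)} = - \frac{12}{108} + \frac{b}{86} = \left(-12\right) \frac{1}{108} + b \frac{1}{86} = - \frac{1}{9} + \frac{b}{86}$)
$\left(G{\left(60,-66 \right)} - 8032\right) \left(m{\left(-149 \right)} - 29493\right) = \left(\left(60 - 66\right) - 8032\right) \left(\left(- \frac{1}{9} + \frac{1}{86} \left(-149\right)\right) - 29493\right) = \left(-6 - 8032\right) \left(\left(- \frac{1}{9} - \frac{149}{86}\right) - 29493\right) = - 8038 \left(- \frac{1427}{774} - 29493\right) = \left(-8038\right) \left(- \frac{22829009}{774}\right) = \frac{91749787171}{387}$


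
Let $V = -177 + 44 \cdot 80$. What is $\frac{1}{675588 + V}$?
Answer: $\frac{1}{678931} \approx 1.4729 \cdot 10^{-6}$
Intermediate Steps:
$V = 3343$ ($V = -177 + 3520 = 3343$)
$\frac{1}{675588 + V} = \frac{1}{675588 + 3343} = \frac{1}{678931}$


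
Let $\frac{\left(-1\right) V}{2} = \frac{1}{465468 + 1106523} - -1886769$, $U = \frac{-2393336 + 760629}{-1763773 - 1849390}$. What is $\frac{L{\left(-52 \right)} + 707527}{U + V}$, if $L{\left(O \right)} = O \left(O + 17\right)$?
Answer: $- \frac{4028991451052880951}{21433163912186558443} \approx -0.18798$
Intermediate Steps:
$L{\left(O \right)} = O \left(17 + O\right)$
$U = \frac{1632707}{3613163}$ ($U = - \frac{1632707}{-3613163} = \left(-1632707\right) \left(- \frac{1}{3613163}\right) = \frac{1632707}{3613163} \approx 0.45188$)
$V = - \frac{5931967774160}{1571991}$ ($V = - 2 \left(\frac{1}{465468 + 1106523} - -1886769\right) = - 2 \left(\frac{1}{1571991} + 1886769\right) = \left(-2\right) \frac{2965983887080}{1571991} = - \frac{5931967774160}{1571991} \approx -3.7735 \cdot 10^{6}$)
$\frac{L{\left(-52 \right)} + 707527}{U + V} = \frac{- 52 \left(17 - 52\right) + 707527}{\frac{1632707}{3613163} - \frac{5931967774160}{1571991}} = \frac{\left(-52\right) \left(-35\right) + 707527}{- \frac{21433163912186558443}{5679859717533}} = \left(1820 + 707527\right) \left(- \frac{5679859717533}{21433163912186558443}\right) = 709347 \left(- \frac{5679859717533}{21433163912186558443}\right) = - \frac{4028991451052880951}{21433163912186558443}$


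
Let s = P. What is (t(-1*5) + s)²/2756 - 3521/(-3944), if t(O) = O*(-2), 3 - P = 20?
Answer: 2474283/2717416 ≈ 0.91053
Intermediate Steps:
P = -17 (P = 3 - 1*20 = 3 - 20 = -17)
s = -17
t(O) = -2*O
(t(-1*5) + s)²/2756 - 3521/(-3944) = (-(-2)*5 - 17)²/2756 - 3521/(-3944) = (-2*(-5) - 17)²*(1/2756) - 3521*(-1/3944) = (10 - 17)²*(1/2756) + 3521/3944 = (-7)²*(1/2756) + 3521/3944 = 49*(1/2756) + 3521/3944 = 49/2756 + 3521/3944 = 2474283/2717416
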